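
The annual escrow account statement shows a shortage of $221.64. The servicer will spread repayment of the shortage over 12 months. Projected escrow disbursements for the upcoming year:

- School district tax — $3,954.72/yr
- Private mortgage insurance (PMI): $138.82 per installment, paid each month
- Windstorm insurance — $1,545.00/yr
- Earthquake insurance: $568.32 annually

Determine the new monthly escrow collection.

$662.96

School district tax = $3,954.72 annually
Private mortgage insurance (PMI) = $138.82 × 12 = $1,665.84 annually
Windstorm insurance = $1,545.00 annually
Earthquake insurance = $568.32 annually
Total annual escrow = $7,733.88
Monthly escrow = $7,733.88 / 12 = $644.49
Shortage per month = $221.64 / 12 = $18.47
New monthly escrow = $644.49 + $18.47 = $662.96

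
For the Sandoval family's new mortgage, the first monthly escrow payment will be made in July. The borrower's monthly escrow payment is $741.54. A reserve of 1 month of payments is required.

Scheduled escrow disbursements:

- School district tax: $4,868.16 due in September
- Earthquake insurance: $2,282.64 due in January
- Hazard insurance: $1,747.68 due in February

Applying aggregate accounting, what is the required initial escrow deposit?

$3,707.70

Cushion = 1 × $741.54 = $741.54
Trial balance (start $0, +$741.54 each month, − disbursements):
  Jul: +$741.54 → $741.54
  Aug: +$741.54 → $1,483.08
  Sep: +$741.54 − $4,868.16 → -$2,643.54
  Oct: +$741.54 → -$1,902.00
  Nov: +$741.54 → -$1,160.46
  Dec: +$741.54 → -$418.92
  Jan: +$741.54 − $2,282.64 → -$1,960.02
  Feb: +$741.54 − $1,747.68 → -$2,966.16
  Mar: +$741.54 → -$2,224.62
  Apr: +$741.54 → -$1,483.08
  May: +$741.54 → -$741.54
  Jun: +$741.54 → $0.00
Lowest trial balance = -$2,966.16 (Feb)
Initial deposit = cushion − low point = $741.54 − (-$2,966.16) = $3,707.70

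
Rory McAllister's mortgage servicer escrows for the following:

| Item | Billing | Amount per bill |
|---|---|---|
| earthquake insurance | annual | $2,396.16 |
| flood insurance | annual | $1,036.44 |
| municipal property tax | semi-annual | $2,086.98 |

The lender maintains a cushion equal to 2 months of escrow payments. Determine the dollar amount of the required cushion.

$1,267.76

Earthquake insurance: $2,396.16 per year
Flood insurance: $1,036.44 per year
Municipal property tax: $2,086.98 × 2 = $4,173.96 per year
Total per year = $7,606.56
Monthly = $7,606.56 ÷ 12 = $633.88
Cushion = 2 × $633.88 = $1,267.76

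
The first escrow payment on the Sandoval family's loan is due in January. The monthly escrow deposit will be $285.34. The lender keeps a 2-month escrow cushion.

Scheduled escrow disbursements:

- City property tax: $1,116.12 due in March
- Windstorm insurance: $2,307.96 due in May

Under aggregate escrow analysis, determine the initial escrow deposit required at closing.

Cushion = 2 × $285.34 = $570.68
Trial balance (start $0, +$285.34 each month, − disbursements):
  Jan: +$285.34 → $285.34
  Feb: +$285.34 → $570.68
  Mar: +$285.34 − $1,116.12 → -$260.10
  Apr: +$285.34 → $25.24
  May: +$285.34 − $2,307.96 → -$1,997.38
  Jun: +$285.34 → -$1,712.04
  Jul: +$285.34 → -$1,426.70
  Aug: +$285.34 → -$1,141.36
  Sep: +$285.34 → -$856.02
  Oct: +$285.34 → -$570.68
  Nov: +$285.34 → -$285.34
  Dec: +$285.34 → $0.00
Lowest trial balance = -$1,997.38 (May)
Initial deposit = cushion − low point = $570.68 − (-$1,997.38) = $2,568.06

$2,568.06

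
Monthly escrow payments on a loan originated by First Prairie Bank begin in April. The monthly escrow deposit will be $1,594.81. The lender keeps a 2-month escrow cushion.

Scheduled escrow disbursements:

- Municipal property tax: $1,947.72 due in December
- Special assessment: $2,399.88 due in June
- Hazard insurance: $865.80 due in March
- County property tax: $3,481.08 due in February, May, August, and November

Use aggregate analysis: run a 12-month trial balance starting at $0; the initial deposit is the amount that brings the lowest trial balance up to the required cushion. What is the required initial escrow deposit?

$4,577.61

Cushion = 2 × $1,594.81 = $3,189.62
Trial balance (start $0, +$1,594.81 each month, − disbursements):
  Apr: +$1,594.81 → $1,594.81
  May: +$1,594.81 − $3,481.08 → -$291.46
  Jun: +$1,594.81 − $2,399.88 → -$1,096.53
  Jul: +$1,594.81 → $498.28
  Aug: +$1,594.81 − $3,481.08 → -$1,387.99
  Sep: +$1,594.81 → $206.82
  Oct: +$1,594.81 → $1,801.63
  Nov: +$1,594.81 − $3,481.08 → -$84.64
  Dec: +$1,594.81 − $1,947.72 → -$437.55
  Jan: +$1,594.81 → $1,157.26
  Feb: +$1,594.81 − $3,481.08 → -$729.01
  Mar: +$1,594.81 − $865.80 → $0.00
Lowest trial balance = -$1,387.99 (Aug)
Initial deposit = cushion − low point = $3,189.62 − (-$1,387.99) = $4,577.61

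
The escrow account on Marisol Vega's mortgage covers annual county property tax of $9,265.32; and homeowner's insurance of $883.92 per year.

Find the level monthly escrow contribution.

County property tax = $9,265.32 annually
Homeowner's insurance = $883.92 annually
Total per year = $9,265.32 + $883.92 = $10,149.24
Monthly = $10,149.24 ÷ 12 = $845.77

$845.77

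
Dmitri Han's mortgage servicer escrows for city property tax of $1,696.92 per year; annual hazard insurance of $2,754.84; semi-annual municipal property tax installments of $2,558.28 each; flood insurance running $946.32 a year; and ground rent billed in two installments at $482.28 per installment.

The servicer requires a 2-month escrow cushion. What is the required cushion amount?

City property tax = $1,696.92 per year
Hazard insurance = $2,754.84 per year
Municipal property tax = $2,558.28 × 2 = $5,116.56 per year
Flood insurance = $946.32 per year
Ground rent = $482.28 × 2 = $964.56 per year
Annual escrow total = $11,479.20
Monthly = $11,479.20 / 12 = $956.60
Cushion = 2 × $956.60 = $1,913.20

$1,913.20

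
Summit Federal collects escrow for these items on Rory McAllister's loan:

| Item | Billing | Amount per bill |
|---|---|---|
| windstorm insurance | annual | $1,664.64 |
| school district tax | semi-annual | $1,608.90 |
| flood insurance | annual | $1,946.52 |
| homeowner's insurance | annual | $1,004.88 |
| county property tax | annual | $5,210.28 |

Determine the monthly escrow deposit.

Windstorm insurance = $1,664.64/yr
School district tax = $1,608.90 × 2 = $3,217.80/yr
Flood insurance = $1,946.52/yr
Homeowner's insurance = $1,004.88/yr
County property tax = $5,210.28/yr
Total per year = $13,044.12
Per month = $13,044.12 / 12 = $1,087.01

$1,087.01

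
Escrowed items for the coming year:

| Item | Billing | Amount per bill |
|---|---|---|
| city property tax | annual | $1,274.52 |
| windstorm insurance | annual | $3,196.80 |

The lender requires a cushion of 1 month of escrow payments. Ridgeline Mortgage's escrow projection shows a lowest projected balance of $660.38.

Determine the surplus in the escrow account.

City property tax = $1,274.52 annually
Windstorm insurance = $3,196.80 annually
Yearly total = $4,471.32
Per month = $4,471.32 / 12 = $372.61
Required cushion = 1 × $372.61 = $372.61
Excess over cushion: $660.38 − $372.61 = $287.77

$287.77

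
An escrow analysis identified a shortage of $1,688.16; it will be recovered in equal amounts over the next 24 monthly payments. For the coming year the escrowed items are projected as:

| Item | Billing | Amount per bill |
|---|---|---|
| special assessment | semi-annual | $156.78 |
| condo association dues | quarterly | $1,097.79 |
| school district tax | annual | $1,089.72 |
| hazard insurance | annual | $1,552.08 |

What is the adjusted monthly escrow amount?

Special assessment: $156.78 × 2 = $313.56/yr
Condo association dues: $1,097.79 × 4 = $4,391.16/yr
School district tax: $1,089.72/yr
Hazard insurance: $1,552.08/yr
Annual escrow total = $7,346.52
Monthly = $7,346.52 ÷ 12 = $612.21
Shortage spread = $1,688.16 ÷ 24 = $70.34/mo
Adjusted monthly = $612.21 + $70.34 = $682.55

$682.55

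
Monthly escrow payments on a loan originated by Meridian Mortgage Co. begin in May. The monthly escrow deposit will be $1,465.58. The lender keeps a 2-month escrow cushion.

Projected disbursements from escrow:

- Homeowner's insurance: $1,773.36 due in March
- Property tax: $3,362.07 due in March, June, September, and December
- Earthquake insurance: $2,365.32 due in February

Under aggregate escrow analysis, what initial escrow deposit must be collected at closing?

Cushion = 2 × $1,465.58 = $2,931.16
Trial balance (start $0, +$1,465.58 each month, − disbursements):
  May: +$1,465.58 → $1,465.58
  Jun: +$1,465.58 − $3,362.07 → -$430.91
  Jul: +$1,465.58 → $1,034.67
  Aug: +$1,465.58 → $2,500.25
  Sep: +$1,465.58 − $3,362.07 → $603.76
  Oct: +$1,465.58 → $2,069.34
  Nov: +$1,465.58 → $3,534.92
  Dec: +$1,465.58 − $3,362.07 → $1,638.43
  Jan: +$1,465.58 → $3,104.01
  Feb: +$1,465.58 − $2,365.32 → $2,204.27
  Mar: +$1,465.58 − $5,135.43 → -$1,465.58
  Apr: +$1,465.58 → $0.00
Lowest trial balance = -$1,465.58 (Mar)
Initial deposit = cushion − low point = $2,931.16 − (-$1,465.58) = $4,396.74

$4,396.74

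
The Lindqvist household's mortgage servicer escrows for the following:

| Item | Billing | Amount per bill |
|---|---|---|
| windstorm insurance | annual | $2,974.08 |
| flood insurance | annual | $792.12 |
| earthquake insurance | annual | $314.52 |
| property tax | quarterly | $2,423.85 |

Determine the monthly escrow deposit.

$1,148.01

Windstorm insurance = $2,974.08 annually
Flood insurance = $792.12 annually
Earthquake insurance = $314.52 annually
Property tax = $2,423.85 × 4 = $9,695.40 annually
Total annual escrow = $2,974.08 + $792.12 + $314.52 + $9,695.40 = $13,776.12
Base monthly escrow = $13,776.12 / 12 = $1,148.01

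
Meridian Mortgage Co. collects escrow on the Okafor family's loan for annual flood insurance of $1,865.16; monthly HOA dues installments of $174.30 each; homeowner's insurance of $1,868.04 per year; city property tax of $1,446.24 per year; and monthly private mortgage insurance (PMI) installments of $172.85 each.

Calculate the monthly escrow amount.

Flood insurance = $1,865.16
HOA dues = $174.30 × 12 = $2,091.60
Homeowner's insurance = $1,868.04
City property tax = $1,446.24
Private mortgage insurance (PMI) = $172.85 × 12 = $2,074.20
Annual escrow total = $1,865.16 + $2,091.60 + $1,868.04 + $1,446.24 + $2,074.20 = $9,345.24
Per month = $9,345.24 ÷ 12 = $778.77

$778.77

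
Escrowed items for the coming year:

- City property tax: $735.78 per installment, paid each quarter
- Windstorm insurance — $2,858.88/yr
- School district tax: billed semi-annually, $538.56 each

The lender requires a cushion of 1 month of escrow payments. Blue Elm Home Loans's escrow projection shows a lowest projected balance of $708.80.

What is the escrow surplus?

$135.54

City property tax: $735.78 × 4 = $2,943.12 annually
Windstorm insurance: $2,858.88 annually
School district tax: $538.56 × 2 = $1,077.12 annually
Combined annual = $2,943.12 + $2,858.88 + $1,077.12 = $6,879.12
Per month = $6,879.12 ÷ 12 = $573.26
Cushion = 1 × $573.26 = $573.26
Excess over cushion: $708.80 − $573.26 = $135.54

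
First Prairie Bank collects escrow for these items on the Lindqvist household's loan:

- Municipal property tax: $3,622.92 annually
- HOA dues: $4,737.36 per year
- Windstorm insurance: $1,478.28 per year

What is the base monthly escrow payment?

Municipal property tax — $3,622.92 per year
HOA dues — $4,737.36 per year
Windstorm insurance — $1,478.28 per year
Combined annual = $3,622.92 + $4,737.36 + $1,478.28 = $9,838.56
Monthly = $9,838.56 ÷ 12 = $819.88

$819.88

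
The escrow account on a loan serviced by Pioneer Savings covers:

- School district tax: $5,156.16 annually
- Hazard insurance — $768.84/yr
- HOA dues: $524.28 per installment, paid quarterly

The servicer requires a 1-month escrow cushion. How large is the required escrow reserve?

$668.51

School district tax = $5,156.16 annually
Hazard insurance = $768.84 annually
HOA dues = $524.28 × 4 = $2,097.12 annually
Total per year = $5,156.16 + $768.84 + $2,097.12 = $8,022.12
Monthly = $8,022.12 ÷ 12 = $668.51
Reserve = 1 × $668.51 = $668.51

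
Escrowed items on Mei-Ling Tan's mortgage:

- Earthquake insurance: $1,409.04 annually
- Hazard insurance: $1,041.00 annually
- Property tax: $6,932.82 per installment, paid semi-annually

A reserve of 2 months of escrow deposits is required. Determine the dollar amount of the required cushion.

Earthquake insurance — $1,409.04
Hazard insurance — $1,041.00
Property tax — $6,932.82 × 2 = $13,865.64
Annual escrow total = $1,409.04 + $1,041.00 + $13,865.64 = $16,315.68
Per month = $16,315.68 / 12 = $1,359.64
Cushion = 2 × $1,359.64 = $2,719.28

$2,719.28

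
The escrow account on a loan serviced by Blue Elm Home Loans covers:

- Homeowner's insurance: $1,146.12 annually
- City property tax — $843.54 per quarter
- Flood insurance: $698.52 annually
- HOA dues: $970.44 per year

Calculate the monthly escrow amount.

Homeowner's insurance — $1,146.12/yr
City property tax — $843.54 × 4 = $3,374.16/yr
Flood insurance — $698.52/yr
HOA dues — $970.44/yr
Annual escrow total = $1,146.12 + $3,374.16 + $698.52 + $970.44 = $6,189.24
Per month = $6,189.24 ÷ 12 = $515.77

$515.77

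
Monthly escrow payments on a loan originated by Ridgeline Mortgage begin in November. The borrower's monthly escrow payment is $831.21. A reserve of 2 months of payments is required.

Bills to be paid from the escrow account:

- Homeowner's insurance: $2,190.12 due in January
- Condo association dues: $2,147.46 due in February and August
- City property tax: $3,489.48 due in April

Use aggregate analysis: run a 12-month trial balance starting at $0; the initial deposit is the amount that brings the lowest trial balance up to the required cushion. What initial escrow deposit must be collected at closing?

Cushion = 2 × $831.21 = $1,662.42
Trial balance (start $0, +$831.21 each month, − disbursements):
  Nov: +$831.21 → $831.21
  Dec: +$831.21 → $1,662.42
  Jan: +$831.21 − $2,190.12 → $303.51
  Feb: +$831.21 − $2,147.46 → -$1,012.74
  Mar: +$831.21 → -$181.53
  Apr: +$831.21 − $3,489.48 → -$2,839.80
  May: +$831.21 → -$2,008.59
  Jun: +$831.21 → -$1,177.38
  Jul: +$831.21 → -$346.17
  Aug: +$831.21 − $2,147.46 → -$1,662.42
  Sep: +$831.21 → -$831.21
  Oct: +$831.21 → $0.00
Lowest trial balance = -$2,839.80 (Apr)
Initial deposit = cushion − low point = $1,662.42 − (-$2,839.80) = $4,502.22

$4,502.22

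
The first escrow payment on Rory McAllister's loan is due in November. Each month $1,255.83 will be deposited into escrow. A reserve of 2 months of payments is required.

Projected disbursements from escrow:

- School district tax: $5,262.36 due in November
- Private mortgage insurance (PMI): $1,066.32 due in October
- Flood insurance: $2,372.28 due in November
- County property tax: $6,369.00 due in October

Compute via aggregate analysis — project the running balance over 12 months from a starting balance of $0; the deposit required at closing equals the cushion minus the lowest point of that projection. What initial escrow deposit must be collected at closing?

Cushion = 2 × $1,255.83 = $2,511.66
Trial balance (start $0, +$1,255.83 each month, − disbursements):
  Nov: +$1,255.83 − $7,634.64 → -$6,378.81
  Dec: +$1,255.83 → -$5,122.98
  Jan: +$1,255.83 → -$3,867.15
  Feb: +$1,255.83 → -$2,611.32
  Mar: +$1,255.83 → -$1,355.49
  Apr: +$1,255.83 → -$99.66
  May: +$1,255.83 → $1,156.17
  Jun: +$1,255.83 → $2,412.00
  Jul: +$1,255.83 → $3,667.83
  Aug: +$1,255.83 → $4,923.66
  Sep: +$1,255.83 → $6,179.49
  Oct: +$1,255.83 − $7,435.32 → $0.00
Lowest trial balance = -$6,378.81 (Nov)
Initial deposit = cushion − low point = $2,511.66 − (-$6,378.81) = $8,890.47

$8,890.47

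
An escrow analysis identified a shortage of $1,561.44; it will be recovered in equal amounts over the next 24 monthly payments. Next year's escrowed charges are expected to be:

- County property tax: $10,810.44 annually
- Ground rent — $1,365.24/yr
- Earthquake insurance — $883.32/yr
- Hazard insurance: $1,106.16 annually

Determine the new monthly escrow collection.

$1,245.49

County property tax: $10,810.44 per year
Ground rent: $1,365.24 per year
Earthquake insurance: $883.32 per year
Hazard insurance: $1,106.16 per year
Yearly total = $14,165.16
Base monthly escrow = $14,165.16 / 12 = $1,180.43
Monthly shortage recovery: $1,561.44 ÷ 24 = $65.06
Adjusted monthly = $1,180.43 + $65.06 = $1,245.49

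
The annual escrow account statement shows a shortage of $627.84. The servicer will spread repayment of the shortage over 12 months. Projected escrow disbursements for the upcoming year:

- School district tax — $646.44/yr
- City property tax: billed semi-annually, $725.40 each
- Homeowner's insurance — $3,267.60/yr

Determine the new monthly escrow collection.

School district tax: $646.44/yr
City property tax: $725.40 × 2 = $1,450.80/yr
Homeowner's insurance: $3,267.60/yr
Yearly total = $5,364.84
Base monthly escrow = $5,364.84 / 12 = $447.07
Monthly shortage recovery: $627.84 / 12 = $52.32
New monthly escrow = $447.07 + $52.32 = $499.39

$499.39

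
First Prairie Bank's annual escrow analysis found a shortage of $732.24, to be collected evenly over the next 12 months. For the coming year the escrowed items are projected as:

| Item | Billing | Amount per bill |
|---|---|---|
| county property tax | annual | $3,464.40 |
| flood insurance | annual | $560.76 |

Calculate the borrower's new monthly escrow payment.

$396.45

County property tax: $3,464.40 annually
Flood insurance: $560.76 annually
Total annual escrow = $4,025.16
Monthly = $4,025.16 ÷ 12 = $335.43
Shortage per month = $732.24 ÷ 12 = $61.02
Adjusted monthly = $335.43 + $61.02 = $396.45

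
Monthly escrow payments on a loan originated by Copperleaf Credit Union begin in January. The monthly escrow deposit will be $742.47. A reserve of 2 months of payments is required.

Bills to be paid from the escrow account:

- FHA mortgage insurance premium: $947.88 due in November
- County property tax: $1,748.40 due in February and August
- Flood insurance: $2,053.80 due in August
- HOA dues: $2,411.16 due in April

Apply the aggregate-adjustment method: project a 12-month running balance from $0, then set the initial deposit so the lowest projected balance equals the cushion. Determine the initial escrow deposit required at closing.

Cushion = 2 × $742.47 = $1,484.94
Trial balance (start $0, +$742.47 each month, − disbursements):
  Jan: +$742.47 → $742.47
  Feb: +$742.47 − $1,748.40 → -$263.46
  Mar: +$742.47 → $479.01
  Apr: +$742.47 − $2,411.16 → -$1,189.68
  May: +$742.47 → -$447.21
  Jun: +$742.47 → $295.26
  Jul: +$742.47 → $1,037.73
  Aug: +$742.47 − $3,802.20 → -$2,022.00
  Sep: +$742.47 → -$1,279.53
  Oct: +$742.47 → -$537.06
  Nov: +$742.47 − $947.88 → -$742.47
  Dec: +$742.47 → $0.00
Lowest trial balance = -$2,022.00 (Aug)
Initial deposit = cushion − low point = $1,484.94 − (-$2,022.00) = $3,506.94

$3,506.94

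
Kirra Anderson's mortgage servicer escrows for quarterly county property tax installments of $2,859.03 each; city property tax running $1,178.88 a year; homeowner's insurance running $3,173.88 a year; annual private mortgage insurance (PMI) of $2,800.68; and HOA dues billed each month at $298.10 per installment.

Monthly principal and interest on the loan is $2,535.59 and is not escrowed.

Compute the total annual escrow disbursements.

$22,166.76

County property tax — $2,859.03 × 4 = $11,436.12 per year
City property tax — $1,178.88 per year
Homeowner's insurance — $3,173.88 per year
Private mortgage insurance (PMI) — $2,800.68 per year
HOA dues — $298.10 × 12 = $3,577.20 per year
Total annual escrow = $11,436.12 + $1,178.88 + $3,173.88 + $2,800.68 + $3,577.20 = $22,166.76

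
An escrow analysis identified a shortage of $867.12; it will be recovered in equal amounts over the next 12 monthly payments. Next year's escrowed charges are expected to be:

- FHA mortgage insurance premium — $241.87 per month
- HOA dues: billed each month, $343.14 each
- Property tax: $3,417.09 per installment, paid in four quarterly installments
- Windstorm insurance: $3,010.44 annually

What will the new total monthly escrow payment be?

FHA mortgage insurance premium: $241.87 × 12 = $2,902.44
HOA dues: $343.14 × 12 = $4,117.68
Property tax: $3,417.09 × 4 = $13,668.36
Windstorm insurance: $3,010.44
Total annual escrow = $2,902.44 + $4,117.68 + $13,668.36 + $3,010.44 = $23,698.92
Monthly = $23,698.92 / 12 = $1,974.91
Shortage per month = $867.12 ÷ 12 = $72.26
New monthly escrow = $1,974.91 + $72.26 = $2,047.17

$2,047.17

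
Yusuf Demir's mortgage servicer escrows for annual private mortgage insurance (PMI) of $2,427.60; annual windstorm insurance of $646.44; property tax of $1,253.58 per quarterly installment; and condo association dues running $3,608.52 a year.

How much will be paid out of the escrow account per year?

Private mortgage insurance (PMI): $2,427.60
Windstorm insurance: $646.44
Property tax: $1,253.58 × 4 = $5,014.32
Condo association dues: $3,608.52
Combined annual = $2,427.60 + $646.44 + $5,014.32 + $3,608.52 = $11,696.88

$11,696.88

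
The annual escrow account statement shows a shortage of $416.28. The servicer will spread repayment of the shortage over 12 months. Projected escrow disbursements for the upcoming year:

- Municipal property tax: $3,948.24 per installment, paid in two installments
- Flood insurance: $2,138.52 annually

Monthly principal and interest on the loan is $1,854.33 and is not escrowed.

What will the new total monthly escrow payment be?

Municipal property tax: $3,948.24 × 2 = $7,896.48 per year
Flood insurance: $2,138.52 per year
Total per year = $10,035.00
Per month = $10,035.00 / 12 = $836.25
Shortage spread = $416.28 ÷ 12 = $34.69/mo
Adjusted monthly = $836.25 + $34.69 = $870.94

$870.94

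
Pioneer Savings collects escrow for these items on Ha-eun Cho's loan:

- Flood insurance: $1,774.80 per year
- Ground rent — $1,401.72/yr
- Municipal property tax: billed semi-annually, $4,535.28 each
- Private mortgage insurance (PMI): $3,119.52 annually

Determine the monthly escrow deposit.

$1,280.55

Flood insurance — $1,774.80 per year
Ground rent — $1,401.72 per year
Municipal property tax — $4,535.28 × 2 = $9,070.56 per year
Private mortgage insurance (PMI) — $3,119.52 per year
Total per year = $15,366.60
Monthly escrow = $15,366.60 ÷ 12 = $1,280.55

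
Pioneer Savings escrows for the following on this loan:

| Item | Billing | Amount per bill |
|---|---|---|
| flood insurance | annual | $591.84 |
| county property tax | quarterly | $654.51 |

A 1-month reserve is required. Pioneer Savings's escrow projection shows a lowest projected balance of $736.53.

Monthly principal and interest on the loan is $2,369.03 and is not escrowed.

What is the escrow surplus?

$469.04

Flood insurance = $591.84 annually
County property tax = $654.51 × 4 = $2,618.04 annually
Total per year = $591.84 + $2,618.04 = $3,209.88
Per month = $3,209.88 ÷ 12 = $267.49
Required cushion = 1 × $267.49 = $267.49
Surplus = $736.53 − $267.49 = $469.04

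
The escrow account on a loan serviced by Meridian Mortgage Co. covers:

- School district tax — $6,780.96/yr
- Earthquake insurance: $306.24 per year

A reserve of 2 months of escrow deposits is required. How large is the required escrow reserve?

School district tax: $6,780.96 per year
Earthquake insurance: $306.24 per year
Total per year = $7,087.20
Base monthly escrow = $7,087.20 ÷ 12 = $590.60
Cushion = 2 × $590.60 = $1,181.20

$1,181.20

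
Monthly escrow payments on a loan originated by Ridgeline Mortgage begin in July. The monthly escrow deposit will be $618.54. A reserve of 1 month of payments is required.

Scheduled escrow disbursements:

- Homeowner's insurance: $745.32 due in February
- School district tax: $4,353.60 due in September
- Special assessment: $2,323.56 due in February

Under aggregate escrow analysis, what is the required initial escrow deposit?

Cushion = 1 × $618.54 = $618.54
Trial balance (start $0, +$618.54 each month, − disbursements):
  Jul: +$618.54 → $618.54
  Aug: +$618.54 → $1,237.08
  Sep: +$618.54 − $4,353.60 → -$2,497.98
  Oct: +$618.54 → -$1,879.44
  Nov: +$618.54 → -$1,260.90
  Dec: +$618.54 → -$642.36
  Jan: +$618.54 → -$23.82
  Feb: +$618.54 − $3,068.88 → -$2,474.16
  Mar: +$618.54 → -$1,855.62
  Apr: +$618.54 → -$1,237.08
  May: +$618.54 → -$618.54
  Jun: +$618.54 → $0.00
Lowest trial balance = -$2,497.98 (Sep)
Initial deposit = cushion − low point = $618.54 − (-$2,497.98) = $3,116.52

$3,116.52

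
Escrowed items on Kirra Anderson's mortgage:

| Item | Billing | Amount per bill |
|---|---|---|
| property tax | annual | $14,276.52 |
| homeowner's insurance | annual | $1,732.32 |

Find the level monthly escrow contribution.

Property tax = $14,276.52 per year
Homeowner's insurance = $1,732.32 per year
Annual escrow total = $14,276.52 + $1,732.32 = $16,008.84
Monthly escrow = $16,008.84 ÷ 12 = $1,334.07

$1,334.07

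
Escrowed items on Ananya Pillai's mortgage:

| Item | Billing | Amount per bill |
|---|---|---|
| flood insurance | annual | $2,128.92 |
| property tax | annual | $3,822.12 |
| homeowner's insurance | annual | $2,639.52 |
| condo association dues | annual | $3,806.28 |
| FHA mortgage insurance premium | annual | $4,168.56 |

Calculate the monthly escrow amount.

Flood insurance = $2,128.92/yr
Property tax = $3,822.12/yr
Homeowner's insurance = $2,639.52/yr
Condo association dues = $3,806.28/yr
FHA mortgage insurance premium = $4,168.56/yr
Total per year = $2,128.92 + $3,822.12 + $2,639.52 + $3,806.28 + $4,168.56 = $16,565.40
Base monthly escrow = $16,565.40 ÷ 12 = $1,380.45

$1,380.45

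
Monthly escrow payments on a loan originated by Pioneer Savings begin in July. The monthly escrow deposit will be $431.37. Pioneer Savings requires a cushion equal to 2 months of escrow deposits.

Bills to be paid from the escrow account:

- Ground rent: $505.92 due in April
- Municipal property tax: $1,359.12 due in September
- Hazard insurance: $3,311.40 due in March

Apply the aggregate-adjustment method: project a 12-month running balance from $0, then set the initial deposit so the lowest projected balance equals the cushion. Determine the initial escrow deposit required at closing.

Cushion = 2 × $431.37 = $862.74
Trial balance (start $0, +$431.37 each month, − disbursements):
  Jul: +$431.37 → $431.37
  Aug: +$431.37 → $862.74
  Sep: +$431.37 − $1,359.12 → -$65.01
  Oct: +$431.37 → $366.36
  Nov: +$431.37 → $797.73
  Dec: +$431.37 → $1,229.10
  Jan: +$431.37 → $1,660.47
  Feb: +$431.37 → $2,091.84
  Mar: +$431.37 − $3,311.40 → -$788.19
  Apr: +$431.37 − $505.92 → -$862.74
  May: +$431.37 → -$431.37
  Jun: +$431.37 → $0.00
Lowest trial balance = -$862.74 (Apr)
Initial deposit = cushion − low point = $862.74 − (-$862.74) = $1,725.48

$1,725.48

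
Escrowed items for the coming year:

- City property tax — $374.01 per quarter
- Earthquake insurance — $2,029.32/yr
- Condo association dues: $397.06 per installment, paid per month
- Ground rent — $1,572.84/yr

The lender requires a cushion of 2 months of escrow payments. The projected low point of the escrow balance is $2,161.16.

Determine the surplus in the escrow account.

$517.34

City property tax = $374.01 × 4 = $1,496.04/yr
Earthquake insurance = $2,029.32/yr
Condo association dues = $397.06 × 12 = $4,764.72/yr
Ground rent = $1,572.84/yr
Annual escrow total = $9,862.92
Monthly escrow = $9,862.92 ÷ 12 = $821.91
Required reserve = 2 × $821.91 = $1,643.82
Surplus = $2,161.16 − $1,643.82 = $517.34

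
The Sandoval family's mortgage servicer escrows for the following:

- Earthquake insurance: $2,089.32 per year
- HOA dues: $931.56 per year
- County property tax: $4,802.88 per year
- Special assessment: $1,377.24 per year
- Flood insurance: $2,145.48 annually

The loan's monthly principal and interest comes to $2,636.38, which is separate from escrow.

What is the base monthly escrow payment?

$945.54

Earthquake insurance — $2,089.32 per year
HOA dues — $931.56 per year
County property tax — $4,802.88 per year
Special assessment — $1,377.24 per year
Flood insurance — $2,145.48 per year
Combined annual = $2,089.32 + $931.56 + $4,802.88 + $1,377.24 + $2,145.48 = $11,346.48
Base monthly escrow = $11,346.48 / 12 = $945.54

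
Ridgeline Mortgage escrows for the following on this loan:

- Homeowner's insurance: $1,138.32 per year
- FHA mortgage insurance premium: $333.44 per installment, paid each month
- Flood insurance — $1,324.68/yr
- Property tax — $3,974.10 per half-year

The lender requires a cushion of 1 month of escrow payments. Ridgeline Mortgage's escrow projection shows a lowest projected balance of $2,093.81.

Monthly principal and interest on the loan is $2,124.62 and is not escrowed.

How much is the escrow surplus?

$892.77

Homeowner's insurance = $1,138.32/yr
FHA mortgage insurance premium = $333.44 × 12 = $4,001.28/yr
Flood insurance = $1,324.68/yr
Property tax = $3,974.10 × 2 = $7,948.20/yr
Total per year = $1,138.32 + $4,001.28 + $1,324.68 + $7,948.20 = $14,412.48
Monthly escrow = $14,412.48 ÷ 12 = $1,201.04
Required reserve = 1 × $1,201.04 = $1,201.04
Surplus = $2,093.81 − $1,201.04 = $892.77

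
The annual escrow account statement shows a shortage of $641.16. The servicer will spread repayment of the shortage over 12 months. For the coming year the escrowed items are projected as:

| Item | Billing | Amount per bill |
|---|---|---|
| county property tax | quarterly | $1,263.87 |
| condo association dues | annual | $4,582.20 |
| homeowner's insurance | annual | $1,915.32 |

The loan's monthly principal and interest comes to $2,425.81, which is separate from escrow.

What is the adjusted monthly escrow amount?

County property tax: $1,263.87 × 4 = $5,055.48 annually
Condo association dues: $4,582.20 annually
Homeowner's insurance: $1,915.32 annually
Yearly total = $11,553.00
Per month = $11,553.00 / 12 = $962.75
Shortage spread = $641.16 ÷ 12 = $53.43/mo
Adjusted monthly = $962.75 + $53.43 = $1,016.18

$1,016.18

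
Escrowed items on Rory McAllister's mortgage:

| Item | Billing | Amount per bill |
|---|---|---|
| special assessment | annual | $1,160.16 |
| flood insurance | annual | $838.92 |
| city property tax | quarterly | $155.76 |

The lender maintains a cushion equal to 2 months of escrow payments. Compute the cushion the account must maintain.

Special assessment — $1,160.16
Flood insurance — $838.92
City property tax — $155.76 × 4 = $623.04
Combined annual = $1,160.16 + $838.92 + $623.04 = $2,622.12
Per month = $2,622.12 ÷ 12 = $218.51
Reserve = 2 × $218.51 = $437.02

$437.02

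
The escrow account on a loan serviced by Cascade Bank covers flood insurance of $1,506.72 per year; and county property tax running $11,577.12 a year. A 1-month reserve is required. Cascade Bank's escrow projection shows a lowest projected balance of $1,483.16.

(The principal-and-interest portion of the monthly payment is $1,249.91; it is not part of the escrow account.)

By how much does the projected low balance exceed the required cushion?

$392.84

Flood insurance: $1,506.72 per year
County property tax: $11,577.12 per year
Total per year = $13,083.84
Per month = $13,083.84 ÷ 12 = $1,090.32
Required cushion = 1 × $1,090.32 = $1,090.32
Surplus = $1,483.16 − $1,090.32 = $392.84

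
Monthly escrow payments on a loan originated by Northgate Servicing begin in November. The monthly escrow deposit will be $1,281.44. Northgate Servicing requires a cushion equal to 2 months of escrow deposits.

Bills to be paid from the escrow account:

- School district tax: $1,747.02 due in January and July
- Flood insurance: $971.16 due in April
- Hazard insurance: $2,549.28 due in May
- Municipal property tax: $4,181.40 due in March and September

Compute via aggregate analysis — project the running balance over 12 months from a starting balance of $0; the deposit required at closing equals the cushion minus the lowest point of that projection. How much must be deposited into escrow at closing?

$3,844.32

Cushion = 2 × $1,281.44 = $2,562.88
Trial balance (start $0, +$1,281.44 each month, − disbursements):
  Nov: +$1,281.44 → $1,281.44
  Dec: +$1,281.44 → $2,562.88
  Jan: +$1,281.44 − $1,747.02 → $2,097.30
  Feb: +$1,281.44 → $3,378.74
  Mar: +$1,281.44 − $4,181.40 → $478.78
  Apr: +$1,281.44 − $971.16 → $789.06
  May: +$1,281.44 − $2,549.28 → -$478.78
  Jun: +$1,281.44 → $802.66
  Jul: +$1,281.44 − $1,747.02 → $337.08
  Aug: +$1,281.44 → $1,618.52
  Sep: +$1,281.44 − $4,181.40 → -$1,281.44
  Oct: +$1,281.44 → $0.00
Lowest trial balance = -$1,281.44 (Sep)
Initial deposit = cushion − low point = $2,562.88 − (-$1,281.44) = $3,844.32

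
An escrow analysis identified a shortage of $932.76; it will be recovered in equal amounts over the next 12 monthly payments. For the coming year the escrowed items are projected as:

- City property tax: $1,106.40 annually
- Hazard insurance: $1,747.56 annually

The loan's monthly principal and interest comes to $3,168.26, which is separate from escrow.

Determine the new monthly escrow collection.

$315.56

City property tax — $1,106.40 per year
Hazard insurance — $1,747.56 per year
Annual escrow total = $1,106.40 + $1,747.56 = $2,853.96
Base monthly escrow = $2,853.96 ÷ 12 = $237.83
Monthly shortage recovery: $932.76 / 12 = $77.73
New monthly escrow = $237.83 + $77.73 = $315.56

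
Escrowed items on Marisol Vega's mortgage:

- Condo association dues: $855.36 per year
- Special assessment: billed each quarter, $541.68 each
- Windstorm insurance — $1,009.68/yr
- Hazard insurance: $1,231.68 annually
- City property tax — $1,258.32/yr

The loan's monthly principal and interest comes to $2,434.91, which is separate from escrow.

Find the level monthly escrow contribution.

$543.48

Condo association dues = $855.36 annually
Special assessment = $541.68 × 4 = $2,166.72 annually
Windstorm insurance = $1,009.68 annually
Hazard insurance = $1,231.68 annually
City property tax = $1,258.32 annually
Total per year = $855.36 + $2,166.72 + $1,009.68 + $1,231.68 + $1,258.32 = $6,521.76
Monthly = $6,521.76 / 12 = $543.48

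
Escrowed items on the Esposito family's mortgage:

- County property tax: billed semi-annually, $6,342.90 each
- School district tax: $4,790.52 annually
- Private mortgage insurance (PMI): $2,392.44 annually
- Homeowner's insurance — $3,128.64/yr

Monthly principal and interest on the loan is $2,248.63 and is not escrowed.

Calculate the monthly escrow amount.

$1,916.45

County property tax: $6,342.90 × 2 = $12,685.80/yr
School district tax: $4,790.52/yr
Private mortgage insurance (PMI): $2,392.44/yr
Homeowner's insurance: $3,128.64/yr
Yearly total = $12,685.80 + $4,790.52 + $2,392.44 + $3,128.64 = $22,997.40
Monthly escrow = $22,997.40 ÷ 12 = $1,916.45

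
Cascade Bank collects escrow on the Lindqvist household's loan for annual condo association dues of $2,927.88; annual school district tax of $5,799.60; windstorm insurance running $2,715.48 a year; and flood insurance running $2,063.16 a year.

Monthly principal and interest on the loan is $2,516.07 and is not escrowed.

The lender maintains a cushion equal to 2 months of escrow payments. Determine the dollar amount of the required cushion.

Condo association dues — $2,927.88/yr
School district tax — $5,799.60/yr
Windstorm insurance — $2,715.48/yr
Flood insurance — $2,063.16/yr
Combined annual = $13,506.12
Per month = $13,506.12 ÷ 12 = $1,125.51
Cushion = 2 × $1,125.51 = $2,251.02

$2,251.02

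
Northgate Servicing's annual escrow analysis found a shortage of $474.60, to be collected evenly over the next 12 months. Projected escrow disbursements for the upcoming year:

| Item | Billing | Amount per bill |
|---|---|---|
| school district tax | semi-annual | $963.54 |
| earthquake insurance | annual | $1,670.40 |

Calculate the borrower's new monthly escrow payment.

$339.34

School district tax: $963.54 × 2 = $1,927.08 annually
Earthquake insurance: $1,670.40 annually
Yearly total = $1,927.08 + $1,670.40 = $3,597.48
Monthly escrow = $3,597.48 ÷ 12 = $299.79
Shortage spread = $474.60 / 12 = $39.55/mo
Adjusted monthly = $299.79 + $39.55 = $339.34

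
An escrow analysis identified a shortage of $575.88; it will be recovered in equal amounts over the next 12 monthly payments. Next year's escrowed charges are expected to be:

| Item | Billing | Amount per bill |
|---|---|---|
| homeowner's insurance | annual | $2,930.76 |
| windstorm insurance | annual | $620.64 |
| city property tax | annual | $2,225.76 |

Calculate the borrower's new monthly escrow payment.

$529.42

Homeowner's insurance — $2,930.76
Windstorm insurance — $620.64
City property tax — $2,225.76
Total annual escrow = $5,777.16
Per month = $5,777.16 / 12 = $481.43
Shortage per month = $575.88 ÷ 12 = $47.99
Adjusted monthly = $481.43 + $47.99 = $529.42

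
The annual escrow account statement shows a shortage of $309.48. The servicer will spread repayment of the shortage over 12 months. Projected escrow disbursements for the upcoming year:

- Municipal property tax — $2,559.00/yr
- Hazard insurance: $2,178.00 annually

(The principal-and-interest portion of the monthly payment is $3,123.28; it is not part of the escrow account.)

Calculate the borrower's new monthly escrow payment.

Municipal property tax: $2,559.00/yr
Hazard insurance: $2,178.00/yr
Total per year = $2,559.00 + $2,178.00 = $4,737.00
Per month = $4,737.00 / 12 = $394.75
Shortage per month = $309.48 / 12 = $25.79
Adjusted monthly = $394.75 + $25.79 = $420.54

$420.54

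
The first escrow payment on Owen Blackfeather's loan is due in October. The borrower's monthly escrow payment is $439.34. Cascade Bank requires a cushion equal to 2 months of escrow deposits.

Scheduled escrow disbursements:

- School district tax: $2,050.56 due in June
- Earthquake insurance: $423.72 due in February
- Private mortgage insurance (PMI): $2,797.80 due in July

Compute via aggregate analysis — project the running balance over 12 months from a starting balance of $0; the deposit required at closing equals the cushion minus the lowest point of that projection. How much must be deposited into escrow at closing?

Cushion = 2 × $439.34 = $878.68
Trial balance (start $0, +$439.34 each month, − disbursements):
  Oct: +$439.34 → $439.34
  Nov: +$439.34 → $878.68
  Dec: +$439.34 → $1,318.02
  Jan: +$439.34 → $1,757.36
  Feb: +$439.34 − $423.72 → $1,772.98
  Mar: +$439.34 → $2,212.32
  Apr: +$439.34 → $2,651.66
  May: +$439.34 → $3,091.00
  Jun: +$439.34 − $2,050.56 → $1,479.78
  Jul: +$439.34 − $2,797.80 → -$878.68
  Aug: +$439.34 → -$439.34
  Sep: +$439.34 → $0.00
Lowest trial balance = -$878.68 (Jul)
Initial deposit = cushion − low point = $878.68 − (-$878.68) = $1,757.36

$1,757.36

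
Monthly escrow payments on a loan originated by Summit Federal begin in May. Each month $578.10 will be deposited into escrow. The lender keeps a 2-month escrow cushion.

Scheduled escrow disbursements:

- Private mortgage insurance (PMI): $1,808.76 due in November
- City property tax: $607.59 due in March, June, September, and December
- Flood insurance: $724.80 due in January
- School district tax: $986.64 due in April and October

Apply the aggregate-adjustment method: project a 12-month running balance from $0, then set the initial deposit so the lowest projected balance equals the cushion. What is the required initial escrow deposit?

Cushion = 2 × $578.10 = $1,156.20
Trial balance (start $0, +$578.10 each month, − disbursements):
  May: +$578.10 → $578.10
  Jun: +$578.10 − $607.59 → $548.61
  Jul: +$578.10 → $1,126.71
  Aug: +$578.10 → $1,704.81
  Sep: +$578.10 − $607.59 → $1,675.32
  Oct: +$578.10 − $986.64 → $1,266.78
  Nov: +$578.10 − $1,808.76 → $36.12
  Dec: +$578.10 − $607.59 → $6.63
  Jan: +$578.10 − $724.80 → -$140.07
  Feb: +$578.10 → $438.03
  Mar: +$578.10 − $607.59 → $408.54
  Apr: +$578.10 − $986.64 → $0.00
Lowest trial balance = -$140.07 (Jan)
Initial deposit = cushion − low point = $1,156.20 − (-$140.07) = $1,296.27

$1,296.27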